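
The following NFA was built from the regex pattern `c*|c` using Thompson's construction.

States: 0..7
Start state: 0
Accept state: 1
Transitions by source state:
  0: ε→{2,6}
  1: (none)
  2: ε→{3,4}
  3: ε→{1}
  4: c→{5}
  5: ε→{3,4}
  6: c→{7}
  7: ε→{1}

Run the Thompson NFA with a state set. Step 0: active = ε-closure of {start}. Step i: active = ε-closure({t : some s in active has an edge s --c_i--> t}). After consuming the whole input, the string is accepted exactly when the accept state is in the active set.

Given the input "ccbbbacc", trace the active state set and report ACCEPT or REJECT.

Answer: REJECT

Derivation:
initial (ε-close {0}): {0,1,2,3,4,6}
'c' @ 1: {1,3,4,5,7}  ✓accept
'c' @ 2: {1,3,4,5}  ✓accept
'b' @ 3: {}  — dead — no transitions
rest 'bbacc' ignored (set empty)
end set {} — state 1 not in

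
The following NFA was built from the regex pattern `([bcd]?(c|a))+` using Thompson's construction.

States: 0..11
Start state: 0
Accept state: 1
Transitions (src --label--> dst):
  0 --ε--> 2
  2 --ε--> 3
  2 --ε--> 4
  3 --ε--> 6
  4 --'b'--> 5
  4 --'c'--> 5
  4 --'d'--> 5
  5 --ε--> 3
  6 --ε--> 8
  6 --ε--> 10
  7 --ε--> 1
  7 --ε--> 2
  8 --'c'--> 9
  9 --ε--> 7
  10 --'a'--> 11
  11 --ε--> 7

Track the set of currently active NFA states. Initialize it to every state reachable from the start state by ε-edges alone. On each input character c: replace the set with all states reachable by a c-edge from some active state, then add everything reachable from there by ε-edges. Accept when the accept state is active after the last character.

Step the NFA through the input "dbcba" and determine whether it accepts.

Answer: REJECT

Trace:
start: ε-closure({0}) = {0,2,3,4,6,8,10}
'd' @ 1: {3,5,6,8,10}
'b' @ 2: {}  — no active states
rest 'cba' ignored (set empty)
final: {}; accept 1 not in set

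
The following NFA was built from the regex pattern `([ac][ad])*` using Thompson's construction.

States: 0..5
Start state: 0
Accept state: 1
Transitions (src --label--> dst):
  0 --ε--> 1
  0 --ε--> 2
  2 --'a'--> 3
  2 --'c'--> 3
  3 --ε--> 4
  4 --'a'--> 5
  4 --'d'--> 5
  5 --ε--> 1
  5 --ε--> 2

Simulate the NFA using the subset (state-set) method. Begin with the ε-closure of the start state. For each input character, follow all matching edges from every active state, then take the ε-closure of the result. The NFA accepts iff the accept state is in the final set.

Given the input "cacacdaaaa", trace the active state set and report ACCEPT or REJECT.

Answer: ACCEPT

Trace:
S₀ = ε-closure({0}) = {0,1,2}
'c' @ 1: {3,4}
'a' @ 2: {1,2,5}  [accepting]
'c' @ 3: {3,4}
'a' @ 4: {1,2,5}  [accepting]
'c' @ 5: {3,4}
'd' @ 6: {1,2,5}  [accepting]
'a' @ 7: {3,4}
'a' @ 8: {1,2,5}  [accepting]
'a' @ 9: {3,4}
'a' @ 10: {1,2,5}  [accepting]
end set {1,2,5} — state 1 in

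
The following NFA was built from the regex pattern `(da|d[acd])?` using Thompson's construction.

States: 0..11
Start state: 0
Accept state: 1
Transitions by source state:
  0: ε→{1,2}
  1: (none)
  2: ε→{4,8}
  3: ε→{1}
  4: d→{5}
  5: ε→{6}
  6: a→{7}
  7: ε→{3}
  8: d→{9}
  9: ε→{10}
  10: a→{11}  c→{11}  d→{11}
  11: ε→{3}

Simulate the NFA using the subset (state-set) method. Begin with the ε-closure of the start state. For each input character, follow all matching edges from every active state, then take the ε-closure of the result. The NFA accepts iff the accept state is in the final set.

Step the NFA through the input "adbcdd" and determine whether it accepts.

S₀ = ε-closure({0}) = {0,1,2,4,8}
'a' @ 1: {}  — dead — no transitions
rest 'dbcdd' ignored (set empty)
final: {}; accept 1 not in set

Answer: REJECT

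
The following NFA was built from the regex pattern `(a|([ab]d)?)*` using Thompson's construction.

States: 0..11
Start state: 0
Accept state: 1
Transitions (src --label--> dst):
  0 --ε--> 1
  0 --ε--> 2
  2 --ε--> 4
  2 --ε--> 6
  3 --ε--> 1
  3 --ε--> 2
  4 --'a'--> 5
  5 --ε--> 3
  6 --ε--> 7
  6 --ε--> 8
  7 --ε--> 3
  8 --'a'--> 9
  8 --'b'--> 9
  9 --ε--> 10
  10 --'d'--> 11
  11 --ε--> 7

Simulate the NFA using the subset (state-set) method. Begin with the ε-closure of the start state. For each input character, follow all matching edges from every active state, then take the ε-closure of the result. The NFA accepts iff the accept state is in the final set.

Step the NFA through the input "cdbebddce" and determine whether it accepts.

Answer: REJECT

Trace:
S₀ = ε-closure({0}) = {0,1,2,3,4,6,7,8}
'c' @ 1: {}  — dead — no transitions
rest 'dbebddce' ignored (set empty)
after full input: {}  (accept=1 not in)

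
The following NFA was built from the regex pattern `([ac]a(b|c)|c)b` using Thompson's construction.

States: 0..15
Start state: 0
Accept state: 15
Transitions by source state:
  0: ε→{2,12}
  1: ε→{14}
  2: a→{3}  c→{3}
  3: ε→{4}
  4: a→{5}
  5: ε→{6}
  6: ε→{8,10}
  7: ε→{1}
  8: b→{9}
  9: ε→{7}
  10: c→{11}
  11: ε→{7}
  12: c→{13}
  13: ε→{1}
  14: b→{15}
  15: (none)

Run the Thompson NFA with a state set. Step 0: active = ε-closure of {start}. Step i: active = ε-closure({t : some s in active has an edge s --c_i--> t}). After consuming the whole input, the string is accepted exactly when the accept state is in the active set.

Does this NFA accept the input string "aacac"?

Answer: REJECT

Steps:
S₀ = ε-closure({0}) = {0,2,12}
'a' @ 1: {3,4}
'a' @ 2: {5,6,8,10}
'c' @ 3: {1,7,11,14}
'a' @ 4: {}  — state set empty
rest 'c' ignored (set empty)
end set {} — state 15 not in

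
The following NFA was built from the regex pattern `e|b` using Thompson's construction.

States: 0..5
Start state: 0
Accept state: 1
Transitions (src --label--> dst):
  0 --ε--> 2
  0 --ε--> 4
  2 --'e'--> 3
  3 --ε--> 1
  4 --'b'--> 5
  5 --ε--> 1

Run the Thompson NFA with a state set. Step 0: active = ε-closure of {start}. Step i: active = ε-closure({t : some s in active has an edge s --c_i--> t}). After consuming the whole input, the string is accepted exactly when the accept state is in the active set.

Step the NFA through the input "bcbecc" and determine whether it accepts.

initial (ε-close {0}): {0,2,4}
'b' @ 1: {1,5}  ✓accept
'c' @ 2: {}  — state set empty
rest 'becc' ignored (set empty)
after full input: {}  (accept=1 not in)

Answer: REJECT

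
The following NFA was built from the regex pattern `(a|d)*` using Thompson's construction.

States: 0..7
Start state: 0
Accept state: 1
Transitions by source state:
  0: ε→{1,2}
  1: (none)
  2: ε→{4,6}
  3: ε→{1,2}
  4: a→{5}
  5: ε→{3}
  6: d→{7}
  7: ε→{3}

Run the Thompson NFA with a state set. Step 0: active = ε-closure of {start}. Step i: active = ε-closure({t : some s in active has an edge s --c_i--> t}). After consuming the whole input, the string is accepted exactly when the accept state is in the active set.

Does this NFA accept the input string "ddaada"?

initial (ε-close {0}): {0,1,2,4,6}
'd' @ 1: {1,2,3,4,6,7}  ✓accept
'd' @ 2: {1,2,3,4,6,7}  ✓accept
'a' @ 3: {1,2,3,4,5,6}  ✓accept
'a' @ 4: {1,2,3,4,5,6}  ✓accept
'd' @ 5: {1,2,3,4,6,7}  ✓accept
'a' @ 6: {1,2,3,4,5,6}  ✓accept
end set {1,2,3,4,5,6} — state 1 in

Answer: ACCEPT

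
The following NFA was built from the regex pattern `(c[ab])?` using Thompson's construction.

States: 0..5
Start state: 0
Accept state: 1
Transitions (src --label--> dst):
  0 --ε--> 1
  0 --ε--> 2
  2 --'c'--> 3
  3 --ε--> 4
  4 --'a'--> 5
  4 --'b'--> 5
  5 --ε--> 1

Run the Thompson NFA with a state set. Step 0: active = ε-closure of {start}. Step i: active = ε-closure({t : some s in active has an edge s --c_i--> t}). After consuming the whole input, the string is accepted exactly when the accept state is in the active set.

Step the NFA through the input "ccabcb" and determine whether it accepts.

Answer: REJECT

Trace:
S₀ = ε-closure({0}) = {0,1,2}
'c' @ 1: {3,4}
'c' @ 2: {}  — dead — no transitions
rest 'abcb' ignored (set empty)
end set {} — state 1 not in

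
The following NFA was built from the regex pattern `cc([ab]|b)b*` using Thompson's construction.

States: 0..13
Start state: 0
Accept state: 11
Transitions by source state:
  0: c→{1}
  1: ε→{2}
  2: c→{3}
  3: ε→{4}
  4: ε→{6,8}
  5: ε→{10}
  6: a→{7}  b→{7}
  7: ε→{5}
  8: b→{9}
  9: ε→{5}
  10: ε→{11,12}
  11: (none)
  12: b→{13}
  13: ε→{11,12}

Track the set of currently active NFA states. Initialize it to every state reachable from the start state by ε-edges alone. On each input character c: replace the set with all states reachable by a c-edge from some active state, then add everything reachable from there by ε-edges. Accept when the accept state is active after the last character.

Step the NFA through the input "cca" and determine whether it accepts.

initial (ε-close {0}): {0}
'c' @ 1: {1,2}
'c' @ 2: {3,4,6,8}
'a' @ 3: {5,7,10,11,12}  (accept∈set)
end set {5,7,10,11,12} — state 11 in

Answer: ACCEPT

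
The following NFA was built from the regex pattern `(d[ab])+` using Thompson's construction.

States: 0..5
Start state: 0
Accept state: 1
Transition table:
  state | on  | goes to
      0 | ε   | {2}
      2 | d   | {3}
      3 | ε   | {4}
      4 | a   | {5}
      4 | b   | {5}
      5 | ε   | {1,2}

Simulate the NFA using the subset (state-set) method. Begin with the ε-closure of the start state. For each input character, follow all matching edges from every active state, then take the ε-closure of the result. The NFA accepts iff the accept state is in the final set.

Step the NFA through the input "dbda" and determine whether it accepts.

start: ε-closure({0}) = {0,2}
'd' @ 1: {3,4}
'b' @ 2: {1,2,5}  ✓accept
'd' @ 3: {3,4}
'a' @ 4: {1,2,5}  ✓accept
end set {1,2,5} — state 1 in

Answer: ACCEPT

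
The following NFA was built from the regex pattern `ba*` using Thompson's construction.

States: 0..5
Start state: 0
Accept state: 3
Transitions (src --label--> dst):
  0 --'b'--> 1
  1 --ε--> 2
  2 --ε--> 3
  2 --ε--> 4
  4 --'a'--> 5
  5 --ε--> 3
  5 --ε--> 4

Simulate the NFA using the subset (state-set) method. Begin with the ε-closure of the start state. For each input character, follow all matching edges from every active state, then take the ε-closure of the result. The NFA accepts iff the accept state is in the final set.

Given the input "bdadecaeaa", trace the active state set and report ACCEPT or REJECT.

Answer: REJECT

Steps:
S₀ = ε-closure({0}) = {0}
'b' @ 1: {1,2,3,4}  [accepting]
'd' @ 2: {}  — dead — no transitions
rest 'adecaeaa' ignored (set empty)
final: {}; accept 3 not in set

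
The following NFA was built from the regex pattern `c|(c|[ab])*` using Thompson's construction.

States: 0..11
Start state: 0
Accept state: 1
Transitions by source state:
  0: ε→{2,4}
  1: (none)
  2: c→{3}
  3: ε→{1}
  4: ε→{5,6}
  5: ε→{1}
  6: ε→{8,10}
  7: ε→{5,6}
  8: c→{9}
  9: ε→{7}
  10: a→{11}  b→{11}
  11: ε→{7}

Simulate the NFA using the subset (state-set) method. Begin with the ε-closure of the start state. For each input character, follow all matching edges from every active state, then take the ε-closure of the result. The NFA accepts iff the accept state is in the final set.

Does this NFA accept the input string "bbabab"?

Answer: ACCEPT

Derivation:
S₀ = ε-closure({0}) = {0,1,2,4,5,6,8,10}
'b' @ 1: {1,5,6,7,8,10,11}  ✓accept
'b' @ 2: {1,5,6,7,8,10,11}  ✓accept
'a' @ 3: {1,5,6,7,8,10,11}  ✓accept
'b' @ 4: {1,5,6,7,8,10,11}  ✓accept
'a' @ 5: {1,5,6,7,8,10,11}  ✓accept
'b' @ 6: {1,5,6,7,8,10,11}  ✓accept
final: {1,5,6,7,8,10,11}; accept 1 in set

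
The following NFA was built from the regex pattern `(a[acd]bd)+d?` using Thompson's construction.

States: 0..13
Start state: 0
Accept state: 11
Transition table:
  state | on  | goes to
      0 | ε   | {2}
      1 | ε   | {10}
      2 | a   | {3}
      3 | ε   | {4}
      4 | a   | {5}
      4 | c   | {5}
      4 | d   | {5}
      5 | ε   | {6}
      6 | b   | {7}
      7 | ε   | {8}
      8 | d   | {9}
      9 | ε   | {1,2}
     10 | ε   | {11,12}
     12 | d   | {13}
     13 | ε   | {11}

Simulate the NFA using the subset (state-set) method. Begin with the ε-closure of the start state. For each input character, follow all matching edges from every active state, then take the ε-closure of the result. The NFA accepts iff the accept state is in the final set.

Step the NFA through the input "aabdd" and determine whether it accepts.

initial (ε-close {0}): {0,2}
'a' @ 1: {3,4}
'a' @ 2: {5,6}
'b' @ 3: {7,8}
'd' @ 4: {1,2,9,10,11,12}  (accept∈set)
'd' @ 5: {11,13}  (accept∈set)
after full input: {11,13}  (accept=11 in)

Answer: ACCEPT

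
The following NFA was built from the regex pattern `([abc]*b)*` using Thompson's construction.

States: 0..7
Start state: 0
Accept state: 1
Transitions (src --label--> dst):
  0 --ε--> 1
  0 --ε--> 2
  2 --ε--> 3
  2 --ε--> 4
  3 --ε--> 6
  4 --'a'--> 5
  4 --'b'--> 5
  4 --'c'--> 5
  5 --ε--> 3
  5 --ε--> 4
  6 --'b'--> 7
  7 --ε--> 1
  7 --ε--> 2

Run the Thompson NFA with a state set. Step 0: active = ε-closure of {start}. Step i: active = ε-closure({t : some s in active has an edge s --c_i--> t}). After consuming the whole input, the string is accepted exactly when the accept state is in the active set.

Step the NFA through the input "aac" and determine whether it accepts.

S₀ = ε-closure({0}) = {0,1,2,3,4,6}
'a' @ 1: {3,4,5,6}
'a' @ 2: {3,4,5,6}
'c' @ 3: {3,4,5,6}
final: {3,4,5,6}; accept 1 not in set

Answer: REJECT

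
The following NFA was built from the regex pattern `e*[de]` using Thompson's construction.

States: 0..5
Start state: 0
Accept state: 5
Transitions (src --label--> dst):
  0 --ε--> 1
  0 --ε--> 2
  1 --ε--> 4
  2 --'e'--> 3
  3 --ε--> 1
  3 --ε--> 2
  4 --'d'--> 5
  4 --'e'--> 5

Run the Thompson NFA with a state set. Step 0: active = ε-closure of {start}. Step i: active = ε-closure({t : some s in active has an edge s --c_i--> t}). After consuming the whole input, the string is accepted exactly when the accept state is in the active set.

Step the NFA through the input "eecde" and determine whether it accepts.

initial (ε-close {0}): {0,1,2,4}
'e' @ 1: {1,2,3,4,5}  ✓accept
'e' @ 2: {1,2,3,4,5}  ✓accept
'c' @ 3: {}  — dead — no transitions
rest 'de' ignored (set empty)
after full input: {}  (accept=5 not in)

Answer: REJECT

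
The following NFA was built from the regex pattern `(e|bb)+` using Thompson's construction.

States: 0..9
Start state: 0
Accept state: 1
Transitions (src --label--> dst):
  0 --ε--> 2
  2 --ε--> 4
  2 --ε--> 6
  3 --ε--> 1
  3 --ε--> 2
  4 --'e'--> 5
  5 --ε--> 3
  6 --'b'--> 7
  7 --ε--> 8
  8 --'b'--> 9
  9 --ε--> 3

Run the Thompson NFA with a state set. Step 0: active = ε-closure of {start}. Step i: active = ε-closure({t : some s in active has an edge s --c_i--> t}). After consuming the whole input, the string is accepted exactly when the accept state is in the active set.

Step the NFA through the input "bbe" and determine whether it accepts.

Answer: ACCEPT

Derivation:
initial (ε-close {0}): {0,2,4,6}
'b' @ 1: {7,8}
'b' @ 2: {1,2,3,4,6,9}  ✓accept
'e' @ 3: {1,2,3,4,5,6}  ✓accept
end set {1,2,3,4,5,6} — state 1 in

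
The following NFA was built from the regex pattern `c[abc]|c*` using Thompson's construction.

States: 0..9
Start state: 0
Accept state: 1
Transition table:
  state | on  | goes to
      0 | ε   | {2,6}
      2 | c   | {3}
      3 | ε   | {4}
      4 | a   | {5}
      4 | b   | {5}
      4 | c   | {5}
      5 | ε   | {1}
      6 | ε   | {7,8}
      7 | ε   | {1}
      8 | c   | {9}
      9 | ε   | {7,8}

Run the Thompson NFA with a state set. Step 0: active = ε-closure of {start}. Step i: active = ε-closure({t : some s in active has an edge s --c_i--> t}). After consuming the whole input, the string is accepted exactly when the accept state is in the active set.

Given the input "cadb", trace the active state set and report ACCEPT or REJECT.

Answer: REJECT

Derivation:
start: ε-closure({0}) = {0,1,2,6,7,8}
'c' @ 1: {1,3,4,7,8,9}  (accept∈set)
'a' @ 2: {1,5}  (accept∈set)
'd' @ 3: {}  — dead — no transitions
rest 'b' ignored (set empty)
end set {} — state 1 not in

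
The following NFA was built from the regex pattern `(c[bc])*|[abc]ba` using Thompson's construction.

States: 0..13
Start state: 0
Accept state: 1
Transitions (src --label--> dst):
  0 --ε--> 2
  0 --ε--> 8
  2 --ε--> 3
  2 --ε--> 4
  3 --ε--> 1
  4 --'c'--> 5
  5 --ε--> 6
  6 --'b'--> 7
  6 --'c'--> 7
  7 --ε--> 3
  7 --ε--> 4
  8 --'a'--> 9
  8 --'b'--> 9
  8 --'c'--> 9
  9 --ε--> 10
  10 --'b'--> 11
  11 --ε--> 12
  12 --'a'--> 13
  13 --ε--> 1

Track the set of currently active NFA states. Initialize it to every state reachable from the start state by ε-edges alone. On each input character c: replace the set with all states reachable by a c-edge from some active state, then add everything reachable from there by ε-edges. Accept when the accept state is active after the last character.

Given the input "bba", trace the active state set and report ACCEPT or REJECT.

Answer: ACCEPT

Trace:
S₀ = ε-closure({0}) = {0,1,2,3,4,8}
'b' @ 1: {9,10}
'b' @ 2: {11,12}
'a' @ 3: {1,13}  ✓accept
after full input: {1,13}  (accept=1 in)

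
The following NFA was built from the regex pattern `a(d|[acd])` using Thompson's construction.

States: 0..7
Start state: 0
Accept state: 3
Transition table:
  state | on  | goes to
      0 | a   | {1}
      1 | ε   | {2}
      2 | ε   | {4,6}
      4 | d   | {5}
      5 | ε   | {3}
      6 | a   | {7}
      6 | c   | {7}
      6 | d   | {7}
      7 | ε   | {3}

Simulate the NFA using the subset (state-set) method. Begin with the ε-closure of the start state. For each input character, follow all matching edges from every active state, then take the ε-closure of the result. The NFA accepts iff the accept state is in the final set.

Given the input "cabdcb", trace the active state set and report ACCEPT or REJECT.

initial (ε-close {0}): {0}
'c' @ 1: {}  — dead — no transitions
rest 'abdcb' ignored (set empty)
final: {}; accept 3 not in set

Answer: REJECT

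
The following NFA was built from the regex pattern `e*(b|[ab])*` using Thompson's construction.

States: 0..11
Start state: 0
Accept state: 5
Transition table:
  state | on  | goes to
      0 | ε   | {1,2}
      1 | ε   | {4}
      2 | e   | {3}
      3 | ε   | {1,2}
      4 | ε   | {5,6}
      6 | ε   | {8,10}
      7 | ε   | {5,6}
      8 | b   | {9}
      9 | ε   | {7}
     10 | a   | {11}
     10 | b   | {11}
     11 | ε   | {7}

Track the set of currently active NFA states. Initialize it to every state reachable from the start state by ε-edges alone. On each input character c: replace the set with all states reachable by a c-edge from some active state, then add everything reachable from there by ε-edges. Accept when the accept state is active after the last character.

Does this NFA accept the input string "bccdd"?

Answer: REJECT

Derivation:
S₀ = ε-closure({0}) = {0,1,2,4,5,6,8,10}
'b' @ 1: {5,6,7,8,9,10,11}  ✓accept
'c' @ 2: {}  — state set empty
rest 'cdd' ignored (set empty)
final: {}; accept 5 not in set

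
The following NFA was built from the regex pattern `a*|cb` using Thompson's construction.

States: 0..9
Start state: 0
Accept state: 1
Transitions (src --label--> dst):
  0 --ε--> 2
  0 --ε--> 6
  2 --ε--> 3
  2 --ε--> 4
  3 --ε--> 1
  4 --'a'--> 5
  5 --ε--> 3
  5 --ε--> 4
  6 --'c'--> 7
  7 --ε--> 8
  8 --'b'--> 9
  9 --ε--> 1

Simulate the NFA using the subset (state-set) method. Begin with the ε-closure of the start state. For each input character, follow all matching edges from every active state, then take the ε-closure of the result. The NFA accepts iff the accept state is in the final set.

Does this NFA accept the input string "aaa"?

S₀ = ε-closure({0}) = {0,1,2,3,4,6}
'a' @ 1: {1,3,4,5}  ✓accept
'a' @ 2: {1,3,4,5}  ✓accept
'a' @ 3: {1,3,4,5}  ✓accept
after full input: {1,3,4,5}  (accept=1 in)

Answer: ACCEPT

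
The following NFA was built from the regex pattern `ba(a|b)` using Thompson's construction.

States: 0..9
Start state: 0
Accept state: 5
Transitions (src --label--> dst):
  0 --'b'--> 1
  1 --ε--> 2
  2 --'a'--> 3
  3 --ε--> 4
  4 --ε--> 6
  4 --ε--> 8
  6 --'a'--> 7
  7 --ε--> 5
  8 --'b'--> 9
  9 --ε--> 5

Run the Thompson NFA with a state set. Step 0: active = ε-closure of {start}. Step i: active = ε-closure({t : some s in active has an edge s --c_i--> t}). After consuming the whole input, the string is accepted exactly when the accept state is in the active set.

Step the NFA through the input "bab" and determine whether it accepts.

Answer: ACCEPT

Trace:
S₀ = ε-closure({0}) = {0}
'b' @ 1: {1,2}
'a' @ 2: {3,4,6,8}
'b' @ 3: {5,9}  ✓accept
final: {5,9}; accept 5 in set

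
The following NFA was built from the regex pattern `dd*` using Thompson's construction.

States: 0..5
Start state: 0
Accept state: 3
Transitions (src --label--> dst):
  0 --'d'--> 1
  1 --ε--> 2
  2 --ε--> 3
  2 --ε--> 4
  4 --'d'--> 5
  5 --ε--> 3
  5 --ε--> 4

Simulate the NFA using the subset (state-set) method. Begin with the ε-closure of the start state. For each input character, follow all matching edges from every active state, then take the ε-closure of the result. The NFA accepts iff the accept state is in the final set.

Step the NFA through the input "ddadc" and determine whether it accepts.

Answer: REJECT

Derivation:
S₀ = ε-closure({0}) = {0}
'd' @ 1: {1,2,3,4}  (accept∈set)
'd' @ 2: {3,4,5}  (accept∈set)
'a' @ 3: {}  — state set empty
rest 'dc' ignored (set empty)
end set {} — state 3 not in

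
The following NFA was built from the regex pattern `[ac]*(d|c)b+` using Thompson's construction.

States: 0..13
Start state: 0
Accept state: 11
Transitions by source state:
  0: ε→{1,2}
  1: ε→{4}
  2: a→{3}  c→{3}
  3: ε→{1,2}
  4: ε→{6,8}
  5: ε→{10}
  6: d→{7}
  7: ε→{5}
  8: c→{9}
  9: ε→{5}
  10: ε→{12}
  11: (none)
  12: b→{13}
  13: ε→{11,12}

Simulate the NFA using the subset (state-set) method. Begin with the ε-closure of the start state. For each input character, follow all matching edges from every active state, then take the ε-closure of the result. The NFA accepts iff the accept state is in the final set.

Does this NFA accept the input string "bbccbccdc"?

initial (ε-close {0}): {0,1,2,4,6,8}
'b' @ 1: {}  — no active states
rest 'bccbccdc' ignored (set empty)
after full input: {}  (accept=11 not in)

Answer: REJECT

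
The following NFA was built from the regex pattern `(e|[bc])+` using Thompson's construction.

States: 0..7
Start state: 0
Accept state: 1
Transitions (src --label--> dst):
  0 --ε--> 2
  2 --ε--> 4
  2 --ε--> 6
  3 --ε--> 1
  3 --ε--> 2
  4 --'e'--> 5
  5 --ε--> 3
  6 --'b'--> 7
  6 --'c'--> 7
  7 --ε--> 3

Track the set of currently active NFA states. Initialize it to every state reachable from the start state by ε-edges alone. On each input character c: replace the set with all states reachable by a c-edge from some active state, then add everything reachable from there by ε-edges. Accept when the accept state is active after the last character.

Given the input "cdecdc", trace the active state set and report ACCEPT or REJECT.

Answer: REJECT

Trace:
start: ε-closure({0}) = {0,2,4,6}
'c' @ 1: {1,2,3,4,6,7}  ✓accept
'd' @ 2: {}  — state set empty
rest 'ecdc' ignored (set empty)
after full input: {}  (accept=1 not in)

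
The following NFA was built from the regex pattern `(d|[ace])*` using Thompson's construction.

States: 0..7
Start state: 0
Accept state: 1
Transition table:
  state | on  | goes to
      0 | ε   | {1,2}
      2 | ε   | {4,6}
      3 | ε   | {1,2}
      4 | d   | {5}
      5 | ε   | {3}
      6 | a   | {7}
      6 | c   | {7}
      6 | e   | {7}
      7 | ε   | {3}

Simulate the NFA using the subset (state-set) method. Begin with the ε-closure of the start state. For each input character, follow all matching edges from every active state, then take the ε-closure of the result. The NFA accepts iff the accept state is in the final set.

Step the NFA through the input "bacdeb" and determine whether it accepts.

start: ε-closure({0}) = {0,1,2,4,6}
'b' @ 1: {}  — no active states
rest 'acdeb' ignored (set empty)
end set {} — state 1 not in

Answer: REJECT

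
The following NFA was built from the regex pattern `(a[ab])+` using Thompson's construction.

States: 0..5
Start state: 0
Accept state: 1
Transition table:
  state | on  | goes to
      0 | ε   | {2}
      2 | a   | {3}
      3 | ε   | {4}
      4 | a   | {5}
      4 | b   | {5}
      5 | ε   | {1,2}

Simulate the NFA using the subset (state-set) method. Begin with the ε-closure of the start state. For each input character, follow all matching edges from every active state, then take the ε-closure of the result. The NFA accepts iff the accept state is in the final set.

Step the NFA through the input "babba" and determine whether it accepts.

S₀ = ε-closure({0}) = {0,2}
'b' @ 1: {}  — no active states
rest 'abba' ignored (set empty)
after full input: {}  (accept=1 not in)

Answer: REJECT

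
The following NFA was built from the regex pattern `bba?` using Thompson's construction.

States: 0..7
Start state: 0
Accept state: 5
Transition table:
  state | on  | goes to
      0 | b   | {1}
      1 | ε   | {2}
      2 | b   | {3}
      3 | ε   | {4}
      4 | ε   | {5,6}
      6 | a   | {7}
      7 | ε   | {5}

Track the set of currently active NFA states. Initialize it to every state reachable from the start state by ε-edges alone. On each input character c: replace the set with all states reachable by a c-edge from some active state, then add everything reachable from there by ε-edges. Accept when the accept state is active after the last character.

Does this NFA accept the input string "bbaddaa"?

Answer: REJECT

Derivation:
S₀ = ε-closure({0}) = {0}
'b' @ 1: {1,2}
'b' @ 2: {3,4,5,6}  (accept∈set)
'a' @ 3: {5,7}  (accept∈set)
'd' @ 4: {}  — dead — no transitions
rest 'daa' ignored (set empty)
after full input: {}  (accept=5 not in)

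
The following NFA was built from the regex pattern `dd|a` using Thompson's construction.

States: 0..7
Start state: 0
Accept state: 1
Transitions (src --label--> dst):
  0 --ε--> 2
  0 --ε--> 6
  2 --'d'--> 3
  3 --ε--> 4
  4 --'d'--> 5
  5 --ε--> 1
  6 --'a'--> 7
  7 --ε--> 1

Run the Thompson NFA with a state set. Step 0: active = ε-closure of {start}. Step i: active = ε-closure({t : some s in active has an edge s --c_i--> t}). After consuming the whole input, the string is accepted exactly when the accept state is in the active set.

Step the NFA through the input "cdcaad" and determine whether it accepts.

Answer: REJECT

Derivation:
S₀ = ε-closure({0}) = {0,2,6}
'c' @ 1: {}  — no active states
rest 'dcaad' ignored (set empty)
final: {}; accept 1 not in set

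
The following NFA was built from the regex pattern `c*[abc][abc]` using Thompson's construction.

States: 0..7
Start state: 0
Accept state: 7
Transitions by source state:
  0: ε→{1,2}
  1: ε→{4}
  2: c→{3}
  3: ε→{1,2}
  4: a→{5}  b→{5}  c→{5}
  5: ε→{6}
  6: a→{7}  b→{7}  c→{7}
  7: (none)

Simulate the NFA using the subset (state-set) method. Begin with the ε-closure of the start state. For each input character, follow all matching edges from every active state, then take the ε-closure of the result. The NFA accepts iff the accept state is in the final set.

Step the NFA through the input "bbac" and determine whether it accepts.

initial (ε-close {0}): {0,1,2,4}
'b' @ 1: {5,6}
'b' @ 2: {7}  ✓accept
'a' @ 3: {}  — state set empty
rest 'c' ignored (set empty)
end set {} — state 7 not in

Answer: REJECT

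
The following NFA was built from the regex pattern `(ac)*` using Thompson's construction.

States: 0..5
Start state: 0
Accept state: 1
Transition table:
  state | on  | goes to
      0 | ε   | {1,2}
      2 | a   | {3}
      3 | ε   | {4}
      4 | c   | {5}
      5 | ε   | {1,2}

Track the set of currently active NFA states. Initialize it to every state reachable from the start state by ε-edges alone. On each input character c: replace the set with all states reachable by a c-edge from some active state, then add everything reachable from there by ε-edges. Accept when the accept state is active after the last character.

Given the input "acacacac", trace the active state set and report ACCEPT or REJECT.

initial (ε-close {0}): {0,1,2}
'a' @ 1: {3,4}
'c' @ 2: {1,2,5}  ✓accept
'a' @ 3: {3,4}
'c' @ 4: {1,2,5}  ✓accept
'a' @ 5: {3,4}
'c' @ 6: {1,2,5}  ✓accept
'a' @ 7: {3,4}
'c' @ 8: {1,2,5}  ✓accept
end set {1,2,5} — state 1 in

Answer: ACCEPT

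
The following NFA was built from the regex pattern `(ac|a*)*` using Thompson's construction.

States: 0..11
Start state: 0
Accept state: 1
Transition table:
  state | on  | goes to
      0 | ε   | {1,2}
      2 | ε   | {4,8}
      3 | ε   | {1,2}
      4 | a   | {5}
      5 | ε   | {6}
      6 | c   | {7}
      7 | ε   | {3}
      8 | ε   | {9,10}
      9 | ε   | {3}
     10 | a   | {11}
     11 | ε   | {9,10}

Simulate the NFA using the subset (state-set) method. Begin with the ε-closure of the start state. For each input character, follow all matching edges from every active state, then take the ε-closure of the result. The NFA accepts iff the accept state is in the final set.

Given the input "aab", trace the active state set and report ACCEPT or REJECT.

initial (ε-close {0}): {0,1,2,3,4,8,9,10}
'a' @ 1: {1,2,3,4,5,6,8,9,10,11}  [accepting]
'a' @ 2: {1,2,3,4,5,6,8,9,10,11}  [accepting]
'b' @ 3: {}  — state set empty
after full input: {}  (accept=1 not in)

Answer: REJECT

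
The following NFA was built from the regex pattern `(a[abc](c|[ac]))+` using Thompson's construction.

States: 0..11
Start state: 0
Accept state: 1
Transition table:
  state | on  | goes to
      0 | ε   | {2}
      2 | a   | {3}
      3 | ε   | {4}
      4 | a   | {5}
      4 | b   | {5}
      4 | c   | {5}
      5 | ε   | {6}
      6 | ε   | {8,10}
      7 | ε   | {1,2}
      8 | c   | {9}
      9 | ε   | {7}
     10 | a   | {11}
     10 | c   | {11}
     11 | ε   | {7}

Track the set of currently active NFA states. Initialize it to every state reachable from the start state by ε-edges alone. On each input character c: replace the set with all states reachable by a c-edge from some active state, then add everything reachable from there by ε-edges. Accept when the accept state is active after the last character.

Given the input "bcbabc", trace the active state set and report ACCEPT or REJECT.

Answer: REJECT

Steps:
initial (ε-close {0}): {0,2}
'b' @ 1: {}  — no active states
rest 'cbabc' ignored (set empty)
final: {}; accept 1 not in set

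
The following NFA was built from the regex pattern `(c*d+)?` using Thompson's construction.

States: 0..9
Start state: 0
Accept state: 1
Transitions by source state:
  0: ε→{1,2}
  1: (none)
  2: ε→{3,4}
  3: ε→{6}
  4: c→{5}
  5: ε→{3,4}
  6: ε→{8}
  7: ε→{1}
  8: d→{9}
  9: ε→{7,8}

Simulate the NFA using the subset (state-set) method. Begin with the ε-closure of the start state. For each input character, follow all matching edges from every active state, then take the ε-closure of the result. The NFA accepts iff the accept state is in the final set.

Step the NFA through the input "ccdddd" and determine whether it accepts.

Answer: ACCEPT

Trace:
start: ε-closure({0}) = {0,1,2,3,4,6,8}
'c' @ 1: {3,4,5,6,8}
'c' @ 2: {3,4,5,6,8}
'd' @ 3: {1,7,8,9}  ✓accept
'd' @ 4: {1,7,8,9}  ✓accept
'd' @ 5: {1,7,8,9}  ✓accept
'd' @ 6: {1,7,8,9}  ✓accept
end set {1,7,8,9} — state 1 in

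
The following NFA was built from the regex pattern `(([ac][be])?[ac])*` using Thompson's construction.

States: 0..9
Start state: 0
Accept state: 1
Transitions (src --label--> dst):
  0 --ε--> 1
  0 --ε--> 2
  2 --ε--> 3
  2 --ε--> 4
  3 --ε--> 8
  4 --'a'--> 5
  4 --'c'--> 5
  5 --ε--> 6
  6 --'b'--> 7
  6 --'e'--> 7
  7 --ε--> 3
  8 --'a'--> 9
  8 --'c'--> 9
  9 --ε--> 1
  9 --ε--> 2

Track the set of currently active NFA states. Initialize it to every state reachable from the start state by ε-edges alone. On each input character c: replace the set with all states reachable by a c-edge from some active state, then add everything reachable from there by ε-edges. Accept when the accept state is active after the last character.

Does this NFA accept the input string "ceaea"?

Answer: REJECT

Steps:
initial (ε-close {0}): {0,1,2,3,4,8}
'c' @ 1: {1,2,3,4,5,6,8,9}  [accepting]
'e' @ 2: {3,7,8}
'a' @ 3: {1,2,3,4,8,9}  [accepting]
'e' @ 4: {}  — state set empty
rest 'a' ignored (set empty)
end set {} — state 1 not in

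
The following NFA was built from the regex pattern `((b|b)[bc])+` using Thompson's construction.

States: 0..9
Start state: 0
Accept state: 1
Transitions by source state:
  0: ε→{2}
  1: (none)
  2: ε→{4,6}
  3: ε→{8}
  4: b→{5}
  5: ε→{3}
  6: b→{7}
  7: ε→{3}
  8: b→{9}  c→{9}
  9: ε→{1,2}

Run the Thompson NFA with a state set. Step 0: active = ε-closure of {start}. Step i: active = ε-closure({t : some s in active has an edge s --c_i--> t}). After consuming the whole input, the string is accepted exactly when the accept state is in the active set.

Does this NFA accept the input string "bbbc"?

Answer: ACCEPT

Derivation:
initial (ε-close {0}): {0,2,4,6}
'b' @ 1: {3,5,7,8}
'b' @ 2: {1,2,4,6,9}  ✓accept
'b' @ 3: {3,5,7,8}
'c' @ 4: {1,2,4,6,9}  ✓accept
end set {1,2,4,6,9} — state 1 in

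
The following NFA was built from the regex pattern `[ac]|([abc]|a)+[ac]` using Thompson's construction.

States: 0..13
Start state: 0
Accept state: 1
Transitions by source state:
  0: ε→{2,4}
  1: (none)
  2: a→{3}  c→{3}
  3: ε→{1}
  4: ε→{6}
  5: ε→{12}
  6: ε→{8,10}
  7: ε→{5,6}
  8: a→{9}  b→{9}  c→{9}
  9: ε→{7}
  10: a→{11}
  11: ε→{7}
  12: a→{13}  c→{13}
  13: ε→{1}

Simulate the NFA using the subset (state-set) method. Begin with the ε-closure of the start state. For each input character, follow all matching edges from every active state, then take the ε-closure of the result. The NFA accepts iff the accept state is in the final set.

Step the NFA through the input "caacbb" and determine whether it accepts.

Answer: REJECT

Steps:
initial (ε-close {0}): {0,2,4,6,8,10}
'c' @ 1: {1,3,5,6,7,8,9,10,12}  ✓accept
'a' @ 2: {1,5,6,7,8,9,10,11,12,13}  ✓accept
'a' @ 3: {1,5,6,7,8,9,10,11,12,13}  ✓accept
'c' @ 4: {1,5,6,7,8,9,10,12,13}  ✓accept
'b' @ 5: {5,6,7,8,9,10,12}
'b' @ 6: {5,6,7,8,9,10,12}
end set {5,6,7,8,9,10,12} — state 1 not in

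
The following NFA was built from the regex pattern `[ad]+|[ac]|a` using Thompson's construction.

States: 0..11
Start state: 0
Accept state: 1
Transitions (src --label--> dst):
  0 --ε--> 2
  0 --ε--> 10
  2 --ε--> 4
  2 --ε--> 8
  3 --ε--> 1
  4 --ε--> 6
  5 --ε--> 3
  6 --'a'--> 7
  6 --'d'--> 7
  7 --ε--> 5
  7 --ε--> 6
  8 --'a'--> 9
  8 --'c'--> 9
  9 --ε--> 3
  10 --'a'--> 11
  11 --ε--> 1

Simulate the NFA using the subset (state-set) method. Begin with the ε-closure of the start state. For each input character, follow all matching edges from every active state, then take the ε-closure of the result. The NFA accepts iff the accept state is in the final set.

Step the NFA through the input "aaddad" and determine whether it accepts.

start: ε-closure({0}) = {0,2,4,6,8,10}
'a' @ 1: {1,3,5,6,7,9,11}  [accepting]
'a' @ 2: {1,3,5,6,7}  [accepting]
'd' @ 3: {1,3,5,6,7}  [accepting]
'd' @ 4: {1,3,5,6,7}  [accepting]
'a' @ 5: {1,3,5,6,7}  [accepting]
'd' @ 6: {1,3,5,6,7}  [accepting]
end set {1,3,5,6,7} — state 1 in

Answer: ACCEPT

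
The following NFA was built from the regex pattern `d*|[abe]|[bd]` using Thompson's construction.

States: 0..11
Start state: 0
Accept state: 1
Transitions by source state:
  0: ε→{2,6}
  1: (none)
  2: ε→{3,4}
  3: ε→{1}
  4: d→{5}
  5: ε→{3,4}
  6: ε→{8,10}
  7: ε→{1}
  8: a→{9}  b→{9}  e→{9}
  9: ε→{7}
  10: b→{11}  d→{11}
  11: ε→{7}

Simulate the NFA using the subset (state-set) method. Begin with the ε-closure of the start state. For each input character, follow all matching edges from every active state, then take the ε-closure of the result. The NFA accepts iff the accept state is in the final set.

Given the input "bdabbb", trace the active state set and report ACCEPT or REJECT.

Answer: REJECT

Trace:
S₀ = ε-closure({0}) = {0,1,2,3,4,6,8,10}
'b' @ 1: {1,7,9,11}  [accepting]
'd' @ 2: {}  — state set empty
rest 'abbb' ignored (set empty)
final: {}; accept 1 not in set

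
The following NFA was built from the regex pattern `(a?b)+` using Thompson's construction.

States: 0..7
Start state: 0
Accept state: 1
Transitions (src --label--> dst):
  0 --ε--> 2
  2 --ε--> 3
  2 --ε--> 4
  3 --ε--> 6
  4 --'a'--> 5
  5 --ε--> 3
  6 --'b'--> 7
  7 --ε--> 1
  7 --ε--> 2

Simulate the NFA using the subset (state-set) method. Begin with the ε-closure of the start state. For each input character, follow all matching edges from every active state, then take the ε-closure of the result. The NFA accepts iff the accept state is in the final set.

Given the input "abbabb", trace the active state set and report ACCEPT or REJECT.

Answer: ACCEPT

Derivation:
start: ε-closure({0}) = {0,2,3,4,6}
'a' @ 1: {3,5,6}
'b' @ 2: {1,2,3,4,6,7}  ✓accept
'b' @ 3: {1,2,3,4,6,7}  ✓accept
'a' @ 4: {3,5,6}
'b' @ 5: {1,2,3,4,6,7}  ✓accept
'b' @ 6: {1,2,3,4,6,7}  ✓accept
after full input: {1,2,3,4,6,7}  (accept=1 in)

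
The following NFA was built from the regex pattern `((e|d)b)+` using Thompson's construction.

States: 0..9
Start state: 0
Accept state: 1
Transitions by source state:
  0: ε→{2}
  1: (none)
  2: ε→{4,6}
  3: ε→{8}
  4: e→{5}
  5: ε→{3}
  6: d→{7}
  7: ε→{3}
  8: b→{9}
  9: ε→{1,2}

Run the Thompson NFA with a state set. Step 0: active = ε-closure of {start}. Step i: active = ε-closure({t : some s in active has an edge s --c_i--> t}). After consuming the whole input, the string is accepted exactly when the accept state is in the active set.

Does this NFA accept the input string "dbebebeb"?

Answer: ACCEPT

Steps:
S₀ = ε-closure({0}) = {0,2,4,6}
'd' @ 1: {3,7,8}
'b' @ 2: {1,2,4,6,9}  [accepting]
'e' @ 3: {3,5,8}
'b' @ 4: {1,2,4,6,9}  [accepting]
'e' @ 5: {3,5,8}
'b' @ 6: {1,2,4,6,9}  [accepting]
'e' @ 7: {3,5,8}
'b' @ 8: {1,2,4,6,9}  [accepting]
after full input: {1,2,4,6,9}  (accept=1 in)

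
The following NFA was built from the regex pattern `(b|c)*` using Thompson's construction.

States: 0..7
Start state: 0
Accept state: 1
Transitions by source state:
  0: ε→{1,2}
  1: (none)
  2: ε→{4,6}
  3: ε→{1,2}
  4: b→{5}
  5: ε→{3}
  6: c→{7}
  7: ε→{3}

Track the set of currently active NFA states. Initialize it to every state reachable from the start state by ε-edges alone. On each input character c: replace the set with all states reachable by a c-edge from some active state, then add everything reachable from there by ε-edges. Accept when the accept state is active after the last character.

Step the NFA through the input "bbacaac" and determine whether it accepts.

Answer: REJECT

Trace:
start: ε-closure({0}) = {0,1,2,4,6}
'b' @ 1: {1,2,3,4,5,6}  [accepting]
'b' @ 2: {1,2,3,4,5,6}  [accepting]
'a' @ 3: {}  — no active states
rest 'caac' ignored (set empty)
final: {}; accept 1 not in set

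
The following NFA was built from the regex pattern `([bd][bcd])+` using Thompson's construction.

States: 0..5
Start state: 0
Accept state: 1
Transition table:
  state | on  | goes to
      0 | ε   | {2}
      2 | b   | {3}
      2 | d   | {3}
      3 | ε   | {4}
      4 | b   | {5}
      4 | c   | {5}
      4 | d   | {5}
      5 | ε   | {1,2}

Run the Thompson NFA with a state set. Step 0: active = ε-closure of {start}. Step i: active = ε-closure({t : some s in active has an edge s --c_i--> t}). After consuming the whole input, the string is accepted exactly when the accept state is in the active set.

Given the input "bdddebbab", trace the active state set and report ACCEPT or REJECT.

initial (ε-close {0}): {0,2}
'b' @ 1: {3,4}
'd' @ 2: {1,2,5}  (accept∈set)
'd' @ 3: {3,4}
'd' @ 4: {1,2,5}  (accept∈set)
'e' @ 5: {}  — no active states
rest 'bbab' ignored (set empty)
final: {}; accept 1 not in set

Answer: REJECT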